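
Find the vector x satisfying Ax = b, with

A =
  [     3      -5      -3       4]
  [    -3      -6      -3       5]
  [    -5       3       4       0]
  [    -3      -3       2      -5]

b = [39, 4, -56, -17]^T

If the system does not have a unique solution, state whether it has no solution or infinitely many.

x_1 = 6, x_2 = -2, x_3 = -5, x_4 = -1

Row-reduce the augmented matrix:
R1 ← R1 / (3).
R2 ← R2 + 3·R1.
R3 ← R3 + 5·R1.
R4 ← R4 + 3·R1.
R2 ← R2 / (-11).
R1 ← R1 + 5/3·R2.
R3 ← R3 + 16/3·R2.
R4 ← R4 + 8·R2.
R3 ← R3 / (21/11).
R1 ← R1 + 1/11·R3.
R2 ← R2 − 6/11·R3.
R4 ← R4 − 37/11·R3.
R4 ← R4 / (-731/63).
R1 ← R1 − 5/63·R4.
R2 ← R2 + 31/21·R4.
R3 ← R3 − 76/63·R4.
Reading off the reduced rows gives x_1 = 6, x_2 = -2, x_3 = -5, x_4 = -1.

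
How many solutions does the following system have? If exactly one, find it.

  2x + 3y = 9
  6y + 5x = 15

Row-reduce the augmented matrix:
R1 ← R1 / (2).
R2 ← R2 − 5·R1.
R2 ← R2 / (-3/2).
R1 ← R1 − 3/2·R2.
Reading off the reduced rows gives x = -3, y = 5.

x = -3, y = 5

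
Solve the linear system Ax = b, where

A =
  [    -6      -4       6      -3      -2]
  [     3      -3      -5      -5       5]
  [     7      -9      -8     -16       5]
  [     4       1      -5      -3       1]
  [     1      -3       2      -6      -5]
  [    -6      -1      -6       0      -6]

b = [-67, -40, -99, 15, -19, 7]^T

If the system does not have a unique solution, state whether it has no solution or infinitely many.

x_1 = 5, x_2 = 5, x_3 = -2, x_4 = 5, x_5 = -5

Row-reduce the augmented matrix:
R1 ← R1 / (-6).
R2 ← R2 − 3·R1.
R3 ← R3 − 7·R1.
R4 ← R4 − 4·R1.
R5 ← R5 − 1·R1.
R6 ← R6 + 6·R1.
R2 ← R2 / (-5).
R1 ← R1 − 2/3·R2.
R3 ← R3 + 41/3·R2.
R4 ← R4 + 5/3·R2.
R5 ← R5 + 11/3·R2.
R6 ← R6 − 3·R2.
R3 ← R3 / (67/15).
R1 ← R1 + 19/15·R3.
R2 ← R2 − 2/5·R3.
R4 ← R4 + 1/3·R3.
R5 ← R5 − 67/15·R3.
R6 ← R6 + 66/5·R3.
R4 ← R4 / (-397/134).
R1 ← R1 + 115/134·R4.
R2 ← R2 − 195/134·R4.
R3 ← R3 + 26/67·R4.
R6 ← R6 + 807/134·R4.
Swap R5 and R6.
R5 ← R5 / (-8491/397).
R1 ← R1 + 324/397·R5.
R2 ← R2 + 469/397·R5.
R3 ← R3 + 616/397·R5.
R4 ← R4 − 306/397·R5.
R6 reduces to 0 = 0, so the extra equation is consistent.
Reading off the reduced rows gives x_1 = 5, x_2 = 5, x_3 = -2, x_4 = 5, x_5 = -5.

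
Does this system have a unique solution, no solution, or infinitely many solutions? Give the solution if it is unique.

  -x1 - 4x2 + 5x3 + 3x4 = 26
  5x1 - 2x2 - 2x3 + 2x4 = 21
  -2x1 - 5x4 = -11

infinitely many solutions

Row-reduce:
R1 ← R1 / (-1).
R2 ← R2 − 5·R1.
R3 ← R3 + 2·R1.
R2 ← R2 / (-22).
R1 ← R1 − 4·R2.
R3 ← R3 − 8·R2.
R3 ← R3 / (-18/11).
R1 ← R1 + 9/11·R3.
R2 ← R2 + 23/22·R3.
Rank is 3 with 4 unknowns, leaving x4 free.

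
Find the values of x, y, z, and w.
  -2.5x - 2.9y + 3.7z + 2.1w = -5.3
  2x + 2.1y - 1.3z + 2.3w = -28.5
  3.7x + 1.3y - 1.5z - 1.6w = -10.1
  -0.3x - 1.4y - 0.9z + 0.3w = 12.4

Row-reduce the augmented matrix:
R1 ← R1 / (-5/2).
R2 ← R2 − 2·R1.
R3 ← R3 − 37/10·R1.
R4 ← R4 + 3/10·R1.
R2 ← R2 / (-11/50).
R1 ← R1 − 29/25·R2.
R3 ← R3 + 374/125·R2.
R4 ← R4 + 263/250·R2.
R3 ← R3 / (-93/5).
R1 ← R1 − 80/11·R3.
R2 ← R2 + 83/11·R3.
R4 ← R4 + 1021/110·R3.
R4 ← R4 / (9923/1364).
R1 ← R1 + 732/1705·R4.
R2 ← R2 − 11101/3410·R4.
R3 ← R3 − 877/310·R4.
Reading off the reduced rows gives x = -6, y = -5, z = -6, w = -6.

x = -6, y = -5, z = -6, w = -6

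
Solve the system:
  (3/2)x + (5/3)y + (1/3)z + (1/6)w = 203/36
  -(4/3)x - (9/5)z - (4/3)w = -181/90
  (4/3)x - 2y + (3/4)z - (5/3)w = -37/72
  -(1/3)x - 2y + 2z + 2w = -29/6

x = 3/2, y = 2, z = 1/2, w = -2/3

Row-reduce the augmented matrix:
R1 ← R1 / (3/2).
R2 ← R2 + 4/3·R1.
R3 ← R3 − 4/3·R1.
R4 ← R4 + 1/3·R1.
R2 ← R2 / (40/27).
R1 ← R1 − 10/9·R2.
R3 ← R3 + 94/27·R2.
R4 ← R4 + 44/27·R2.
R3 ← R3 / (-77/25).
R1 ← R1 − 27/20·R3.
R2 ← R2 + 203/200·R3.
R4 ← R4 − 21/50·R3.
R4 ← R4 / (7/66).
R1 ← R1 + 313/308·R4.
R2 ← R2 − 63/88·R4.
R3 ← R3 − 115/77·R4.
Reading off the reduced rows gives x = 3/2, y = 2, z = 1/2, w = -2/3.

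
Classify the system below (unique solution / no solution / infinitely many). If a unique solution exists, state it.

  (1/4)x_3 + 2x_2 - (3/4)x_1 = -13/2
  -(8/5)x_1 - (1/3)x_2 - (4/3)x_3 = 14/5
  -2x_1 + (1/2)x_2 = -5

x_1 = 2, x_2 = -2, x_3 = -4

Row-reduce the augmented matrix:
R1 ← R1 / (-3/4).
R2 ← R2 + 8/5·R1.
R3 ← R3 + 2·R1.
R2 ← R2 / (-23/5).
R1 ← R1 + 8/3·R2.
R3 ← R3 + 29/6·R2.
R3 ← R3 / (268/207).
R1 ← R1 − 155/207·R3.
R2 ← R2 − 28/69·R3.
Reading off the reduced rows gives x_1 = 2, x_2 = -2, x_3 = -4.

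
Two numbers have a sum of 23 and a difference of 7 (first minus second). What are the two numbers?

first number: 15, second number: 8

Let x = first number, y = second number.
  x + y = 23
  x - y = 7
From equation 1: x = 23 − y.
Substitute into equation 2 and solve: y = 8.
Then x = 15.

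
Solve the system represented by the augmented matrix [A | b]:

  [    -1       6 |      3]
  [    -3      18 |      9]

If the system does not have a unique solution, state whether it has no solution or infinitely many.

infinitely many solutions

Row-reduce:
R1 ← R1 / (-1).
R2 ← R2 + 3·R1.
Rank is 1 with 2 unknowns, leaving x_2 free.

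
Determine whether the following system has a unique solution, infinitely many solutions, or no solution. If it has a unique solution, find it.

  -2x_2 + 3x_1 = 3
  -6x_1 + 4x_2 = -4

Row-reduce:
R1 ← R1 / (3).
R2 ← R2 + 6·R1.
Row 2 reduces to 0 = 2, a contradiction. The system is inconsistent.

no solution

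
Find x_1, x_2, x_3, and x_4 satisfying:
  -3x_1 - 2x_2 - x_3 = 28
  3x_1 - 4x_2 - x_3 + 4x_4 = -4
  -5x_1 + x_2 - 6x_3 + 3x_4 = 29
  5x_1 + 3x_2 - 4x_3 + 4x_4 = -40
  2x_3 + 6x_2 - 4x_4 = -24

x_1 = -5, x_2 = -5, x_3 = -3, x_4 = -3

Row-reduce the augmented matrix:
R1 ← R1 / (-3).
R2 ← R2 − 3·R1.
R3 ← R3 + 5·R1.
R4 ← R4 − 5·R1.
R2 ← R2 / (-6).
R1 ← R1 − 2/3·R2.
R3 ← R3 − 13/3·R2.
R4 ← R4 + 1/3·R2.
R5 ← R5 − 6·R2.
R3 ← R3 / (-52/9).
R1 ← R1 − 1/9·R3.
R2 ← R2 − 1/3·R3.
R4 ← R4 + 50/9·R3.
R4 ← R4 / (-49/26).
R1 ← R1 − 29/52·R4.
R2 ← R2 + 17/52·R4.
R3 ← R3 + 53/52·R4.
R5 reduces to 0 = 0, so the extra equation is consistent.
Reading off the reduced rows gives x_1 = -5, x_2 = -5, x_3 = -3, x_4 = -3.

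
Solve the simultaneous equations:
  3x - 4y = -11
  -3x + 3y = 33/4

Row-reduce the augmented matrix:
R1 ← R1 / (3).
R2 ← R2 + 3·R1.
R2 ← R2 / (-1).
R1 ← R1 + 4/3·R2.
Reading off the reduced rows gives x = 0, y = 11/4.

x = 0, y = 11/4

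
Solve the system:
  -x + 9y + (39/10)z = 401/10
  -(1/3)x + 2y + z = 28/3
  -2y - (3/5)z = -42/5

Row-reduce:
R1 ← R1 / (-1).
R2 ← R2 + 1/3·R1.
R2 ← R2 / (-1).
R1 ← R1 + 9·R2.
R3 ← R3 + 2·R2.
Row 3 reduces to 0 = -1/3, a contradiction. The system is inconsistent.

no solution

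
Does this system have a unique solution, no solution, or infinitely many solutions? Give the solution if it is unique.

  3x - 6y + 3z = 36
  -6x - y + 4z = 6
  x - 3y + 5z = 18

x = 0, y = -6, z = 0

Row-reduce the augmented matrix:
R1 ← R1 / (3).
R2 ← R2 + 6·R1.
R3 ← R3 − 1·R1.
R2 ← R2 / (-13).
R1 ← R1 + 2·R2.
R3 ← R3 + 1·R2.
R3 ← R3 / (42/13).
R1 ← R1 + 7/13·R3.
R2 ← R2 + 10/13·R3.
Reading off the reduced rows gives x = 0, y = -6, z = 0.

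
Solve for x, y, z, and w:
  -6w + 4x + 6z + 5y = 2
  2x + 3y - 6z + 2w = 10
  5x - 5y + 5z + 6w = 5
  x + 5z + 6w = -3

x = 2, y = 0, z = -1, w = 0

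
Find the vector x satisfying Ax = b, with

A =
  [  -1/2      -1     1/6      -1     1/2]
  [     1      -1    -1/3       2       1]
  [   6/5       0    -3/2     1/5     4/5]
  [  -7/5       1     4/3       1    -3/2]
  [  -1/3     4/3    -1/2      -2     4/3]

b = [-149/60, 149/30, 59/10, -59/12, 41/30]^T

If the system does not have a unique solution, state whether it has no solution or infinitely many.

x_1 = 2, x_2 = 1, x_3 = -7/5, x_4 = 1, x_5 = 3/2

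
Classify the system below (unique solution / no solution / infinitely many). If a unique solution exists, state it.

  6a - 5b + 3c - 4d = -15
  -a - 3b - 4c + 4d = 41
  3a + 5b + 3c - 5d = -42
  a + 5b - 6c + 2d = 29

a = 1, b = -2, c = -5, d = 4

Row-reduce the augmented matrix:
R1 ← R1 / (6).
R2 ← R2 + 1·R1.
R3 ← R3 − 3·R1.
R4 ← R4 − 1·R1.
R2 ← R2 / (-23/6).
R1 ← R1 + 5/6·R2.
R3 ← R3 − 15/2·R2.
R4 ← R4 − 35/6·R2.
R3 ← R3 / (-123/23).
R1 ← R1 − 29/23·R3.
R2 ← R2 − 21/23·R3.
R4 ← R4 + 272/23·R3.
R4 ← R4 / (-2/41).
R1 ← R1 + 23/41·R4.
R2 ← R2 + 11/41·R4.
R3 ← R3 + 27/41·R4.
Reading off the reduced rows gives a = 1, b = -2, c = -5, d = 4.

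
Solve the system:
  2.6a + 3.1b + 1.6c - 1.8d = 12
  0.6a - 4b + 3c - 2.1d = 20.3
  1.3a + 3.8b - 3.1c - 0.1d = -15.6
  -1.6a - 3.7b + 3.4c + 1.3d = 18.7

a = 6, b = -2, c = 5, d = 3

Row-reduce the augmented matrix:
R1 ← R1 / (13/5).
R2 ← R2 − 3/5·R1.
R3 ← R3 − 13/10·R1.
R4 ← R4 + 8/5·R1.
R2 ← R2 / (-613/130).
R1 ← R1 − 31/26·R2.
R3 ← R3 − 9/4·R2.
R4 ← R4 + 233/130·R2.
R3 ← R3 / (-8106/3065).
R1 ← R1 − 785/613·R3.
R2 ← R2 + 342/613·R3.
R4 ← R4 − 10374/3065·R3.
R4 ← R4 / (639/772).
R1 ← R1 + 36319/32424·R4.
R2 ← R2 − 1935/5404·R4.
R3 ← R3 − 47/32424·R4.
Reading off the reduced rows gives a = 6, b = -2, c = 5, d = 3.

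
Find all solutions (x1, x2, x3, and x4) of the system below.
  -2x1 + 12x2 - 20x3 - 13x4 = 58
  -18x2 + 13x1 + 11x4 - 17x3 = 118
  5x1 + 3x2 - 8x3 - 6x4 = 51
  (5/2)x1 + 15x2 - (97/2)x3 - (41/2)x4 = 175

infinitely many solutions

Row-reduce:
R1 ← R1 / (-2).
R2 ← R2 − 13·R1.
R3 ← R3 − 5·R1.
R4 ← R4 − 5/2·R1.
R2 ← R2 / (60).
R1 ← R1 + 6·R2.
R3 ← R3 − 33·R2.
R4 ← R4 − 30·R2.
R3 ← R3 / (457/20).
R1 ← R1 + 47/10·R3.
R2 ← R2 + 49/20·R3.
Rank is 3 with 4 unknowns, leaving x4 free.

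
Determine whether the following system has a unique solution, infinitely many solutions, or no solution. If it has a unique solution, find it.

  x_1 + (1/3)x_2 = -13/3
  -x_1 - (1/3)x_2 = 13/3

infinitely many solutions

Row-reduce:
R2 ← R2 + 1·R1.
Rank is 1 with 2 unknowns, leaving x_2 free.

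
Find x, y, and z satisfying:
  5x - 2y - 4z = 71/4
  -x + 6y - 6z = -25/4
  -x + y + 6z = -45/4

x = 7/4, y = -2, z = -5/4

Row-reduce the augmented matrix:
R1 ← R1 / (5).
R2 ← R2 + 1·R1.
R3 ← R3 + 1·R1.
R2 ← R2 / (28/5).
R1 ← R1 + 2/5·R2.
R3 ← R3 − 3/5·R2.
R3 ← R3 / (83/14).
R1 ← R1 + 9/7·R3.
R2 ← R2 + 17/14·R3.
Reading off the reduced rows gives x = 7/4, y = -2, z = -5/4.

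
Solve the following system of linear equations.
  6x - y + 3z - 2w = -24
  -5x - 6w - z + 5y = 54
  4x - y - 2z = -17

infinitely many solutions

Row-reduce:
R1 ← R1 / (6).
R2 ← R2 + 5·R1.
R3 ← R3 − 4·R1.
R2 ← R2 / (25/6).
R1 ← R1 + 1/6·R2.
R3 ← R3 + 1/3·R2.
R3 ← R3 / (-97/25).
R1 ← R1 − 14/25·R3.
R2 ← R2 − 9/25·R3.
Rank is 3 with 4 unknowns, leaving w free.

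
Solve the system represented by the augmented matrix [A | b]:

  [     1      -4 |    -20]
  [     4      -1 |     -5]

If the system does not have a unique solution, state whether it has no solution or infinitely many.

x_1 = 0, x_2 = 5

From equation 1: x_1 = -20 + 4·x_2.
Substitute into equation 2 and solve: x_2 = 5.
Then x_1 = 0.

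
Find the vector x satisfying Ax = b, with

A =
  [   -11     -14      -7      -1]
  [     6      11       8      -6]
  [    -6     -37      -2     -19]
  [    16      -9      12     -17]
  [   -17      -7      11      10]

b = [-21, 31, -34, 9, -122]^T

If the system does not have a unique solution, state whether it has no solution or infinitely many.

no solution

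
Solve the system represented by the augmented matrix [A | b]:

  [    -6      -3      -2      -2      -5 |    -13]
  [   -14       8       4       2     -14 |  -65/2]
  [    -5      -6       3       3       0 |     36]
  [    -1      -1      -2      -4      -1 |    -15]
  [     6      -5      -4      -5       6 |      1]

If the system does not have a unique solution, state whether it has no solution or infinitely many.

no solution

Row-reduce:
R1 ← R1 / (-6).
R2 ← R2 + 14·R1.
R3 ← R3 + 5·R1.
R4 ← R4 + 1·R1.
R5 ← R5 − 6·R1.
R2 ← R2 / (15).
R1 ← R1 − 1/2·R2.
R3 ← R3 + 7/2·R2.
R4 ← R4 + 1/2·R2.
R5 ← R5 + 8·R2.
R3 ← R3 / (301/45).
R1 ← R1 − 2/45·R3.
R2 ← R2 − 26/45·R3.
R4 ← R4 + 62/45·R3.
R5 ← R5 + 62/45·R3.
R4 ← R4 / (-93/43).
R1 ← R1 − 3/43·R4.
R2 ← R2 + 4/43·R4.
R3 ← R3 − 40/43·R4.
R5 ← R5 + 93/43·R4.
Row 5 reduces to 0 = -1/4, a contradiction. The system is inconsistent.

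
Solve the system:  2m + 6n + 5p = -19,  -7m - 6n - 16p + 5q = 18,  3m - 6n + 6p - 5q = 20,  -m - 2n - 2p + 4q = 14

Row-reduce:
R1 ← R1 / (2).
R2 ← R2 + 7·R1.
R3 ← R3 − 3·R1.
R4 ← R4 + 1·R1.
R2 ← R2 / (15).
R1 ← R1 − 3·R2.
R3 ← R3 + 15·R2.
R4 ← R4 − 1·R2.
Swap R3 and R4.
R3 ← R3 / (2/5).
R1 ← R1 − 11/5·R3.
R2 ← R2 − 1/10·R3.
Rank is 3 with 4 unknowns, leaving q free.

infinitely many solutions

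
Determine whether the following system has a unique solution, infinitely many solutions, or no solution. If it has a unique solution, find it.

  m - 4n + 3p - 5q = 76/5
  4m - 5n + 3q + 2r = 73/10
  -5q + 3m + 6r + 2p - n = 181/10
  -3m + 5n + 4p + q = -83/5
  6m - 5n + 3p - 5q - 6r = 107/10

m = 1/5, n = -2, p = -1, q = -2, r = 5/4

Row-reduce the augmented matrix:
R2 ← R2 − 4·R1.
R3 ← R3 − 3·R1.
R4 ← R4 + 3·R1.
R5 ← R5 − 6·R1.
R2 ← R2 / (11).
R1 ← R1 + 4·R2.
R3 ← R3 − 11·R2.
R4 ← R4 + 7·R2.
R5 ← R5 − 19·R2.
R3 ← R3 / (5).
R1 ← R1 + 15/11·R3.
R2 ← R2 + 12/11·R3.
R4 ← R4 − 59/11·R3.
R5 ← R5 − 63/11·R3.
R4 ← R4 / (802/55).
R1 ← R1 + 2/11·R4.
R2 ← R2 + 41/55·R4.
R3 ← R3 + 13/5·R4.
R5 ← R5 − 9/55·R4.
R5 ← R5 / (-5615/401).
R1 ← R1 − 714/401·R5.
R2 ← R2 − 361/401·R5.
R3 ← R3 − 105/401·R5.
R4 ← R4 + 83/401·R5.
Reading off the reduced rows gives m = 1/5, n = -2, p = -1, q = -2, r = 5/4.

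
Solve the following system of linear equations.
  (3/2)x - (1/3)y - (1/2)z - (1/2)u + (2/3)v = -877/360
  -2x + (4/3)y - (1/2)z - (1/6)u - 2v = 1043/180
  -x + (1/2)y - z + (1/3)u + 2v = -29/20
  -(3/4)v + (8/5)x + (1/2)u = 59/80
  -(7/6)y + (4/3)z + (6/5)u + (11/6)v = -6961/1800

Row-reduce the augmented matrix:
R1 ← R1 / (3/2).
R2 ← R2 + 2·R1.
R3 ← R3 + 1·R1.
R4 ← R4 − 8/5·R1.
R2 ← R2 / (8/9).
R1 ← R1 + 2/9·R2.
R3 ← R3 − 5/18·R2.
R4 ← R4 − 16/45·R2.
R5 ← R5 + 7/6·R2.
R3 ← R3 / (-31/32).
R1 ← R1 + 5/8·R3.
R2 ← R2 + 21/16·R3.
R4 ← R4 − 1·R3.
R5 ← R5 + 19/96·R3.
R4 ← R4 / (507/310).
R1 ← R1 + 22/31·R4.
R2 ← R2 + 40/31·R4.
R3 ← R3 + 25/93·R4.
R5 ← R5 − 74/1395·R4.
R5 ← R5 / (-35021/136890).
R1 ← R1 + 1255/1521·R5.
R2 ← R2 + 5416/1521·R5.
R3 ← R3 + 23501/9126·R5.
R4 ← R4 − 3469/3042·R5.
Reading off the reduced rows gives x = -1/4, y = 7/3, z = 1/2, u = 2/5, v = -5/4.

x = -1/4, y = 7/3, z = 1/2, u = 2/5, v = -5/4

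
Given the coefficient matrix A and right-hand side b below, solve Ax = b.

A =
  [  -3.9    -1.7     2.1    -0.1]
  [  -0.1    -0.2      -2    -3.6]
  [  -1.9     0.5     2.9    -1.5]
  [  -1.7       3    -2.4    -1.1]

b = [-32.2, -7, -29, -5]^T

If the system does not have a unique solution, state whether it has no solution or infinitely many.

x_1 = 6, x_2 = 0, x_3 = -4, x_4 = 4

Row-reduce the augmented matrix:
R1 ← R1 / (-39/10).
R2 ← R2 + 1/10·R1.
R3 ← R3 + 19/10·R1.
R4 ← R4 + 17/10·R1.
R2 ← R2 / (-61/390).
R1 ← R1 − 17/39·R2.
R3 ← R3 − 259/195·R2.
R4 ← R4 − 1459/390·R2.
R3 ← R3 / (-4747/305).
R1 ← R1 + 382/61·R3.
R2 ← R2 − 801/61·R3.
R4 ← R4 + 15994/305·R3.
R4 ← R4 / (983443/47470).
R1 ← R1 − 13650/4747·R4.
R2 ← R2 + 18979/4747·R4.
R3 ← R3 − 9760/4747·R4.
Reading off the reduced rows gives x_1 = 6, x_2 = 0, x_3 = -4, x_4 = 4.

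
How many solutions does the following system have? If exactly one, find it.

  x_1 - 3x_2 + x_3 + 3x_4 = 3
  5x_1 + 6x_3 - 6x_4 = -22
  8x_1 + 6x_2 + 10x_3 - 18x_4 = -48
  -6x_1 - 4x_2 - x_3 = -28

no solution

Row-reduce:
R2 ← R2 − 5·R1.
R3 ← R3 − 8·R1.
R4 ← R4 + 6·R1.
R2 ← R2 / (15).
R1 ← R1 + 3·R2.
R3 ← R3 − 30·R2.
R4 ← R4 + 22·R2.
Swap R3 and R4.
R3 ← R3 / (97/15).
R1 ← R1 − 6/5·R3.
R2 ← R2 − 1/15·R3.
Row 4 reduces to 0 = 2, a contradiction. The system is inconsistent.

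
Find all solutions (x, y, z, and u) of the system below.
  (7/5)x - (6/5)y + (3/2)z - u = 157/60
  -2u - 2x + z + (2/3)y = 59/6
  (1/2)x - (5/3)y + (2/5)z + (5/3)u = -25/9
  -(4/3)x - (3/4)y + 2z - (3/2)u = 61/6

Row-reduce the augmented matrix:
R1 ← R1 / (7/5).
R2 ← R2 + 2·R1.
R3 ← R3 − 1/2·R1.
R4 ← R4 + 4/3·R1.
R2 ← R2 / (-22/21).
R1 ← R1 + 6/7·R2.
R3 ← R3 + 26/21·R2.
R4 ← R4 + 53/28·R2.
R3 ← R3 / (-77/20).
R1 ← R1 + 3/2·R3.
R2 ← R2 + 3·R3.
R4 ← R4 + 9/4·R3.
R4 ← R4 / (487/2541).
R1 ← R1 + 234/847·R4.
R2 ← R2 + 1238/847·R4.
R3 ← R3 + 4010/2541·R4.
Reading off the reduced rows gives x = -2, y = 0, z = 5/2, u = -5/3.

x = -2, y = 0, z = 5/2, u = -5/3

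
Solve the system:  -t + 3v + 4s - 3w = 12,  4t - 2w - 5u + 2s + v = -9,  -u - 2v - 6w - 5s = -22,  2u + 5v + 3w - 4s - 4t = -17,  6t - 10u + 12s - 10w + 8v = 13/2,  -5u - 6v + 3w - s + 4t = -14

Row-reduce:
Swap R1 and R2.
R1 ← R1 / (-5).
R3 ← R3 + 1·R1.
R4 ← R4 − 2·R1.
R5 ← R5 + 10·R1.
R6 ← R6 + 5·R1.
R2 ← R2 / (3).
R1 ← R1 + 1/5·R2.
R3 ← R3 + 11/5·R2.
R4 ← R4 − 27/5·R2.
R5 ← R5 − 6·R2.
R6 ← R6 + 7·R2.
R3 ← R3 / (-39/5).
R1 ← R1 − 1/5·R3.
R2 ← R2 + 1·R3.
R4 ← R4 − 38/5·R3.
R6 ← R6 + 2·R3.
R4 ← R4 / (-1498/117).
R1 ← R1 + 23/117·R4.
R2 ← R2 − 193/117·R4.
R3 ← R3 − 37/117·R4.
R6 ← R6 − 815/117·R4.
Swap R5 and R6.
R5 ← R5 / (-659/214).
R1 ← R1 + 187/214·R5.
R2 ← R2 + 87/214·R5.
R3 ← R3 − 31/214·R5.
R4 ← R4 − 35/214·R5.
Row 6 reduces to 0 = 1/2, a contradiction. The system is inconsistent.

no solution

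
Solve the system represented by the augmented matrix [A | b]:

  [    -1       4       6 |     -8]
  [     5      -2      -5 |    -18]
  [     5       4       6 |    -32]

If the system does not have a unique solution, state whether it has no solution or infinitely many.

x_1 = -4, x_2 = -6, x_3 = 2

Row-reduce the augmented matrix:
R1 ← R1 / (-1).
R2 ← R2 − 5·R1.
R3 ← R3 − 5·R1.
R2 ← R2 / (18).
R1 ← R1 + 4·R2.
R3 ← R3 − 24·R2.
R3 ← R3 / (8/3).
R1 ← R1 + 4/9·R3.
R2 ← R2 − 25/18·R3.
Reading off the reduced rows gives x_1 = -4, x_2 = -6, x_3 = 2.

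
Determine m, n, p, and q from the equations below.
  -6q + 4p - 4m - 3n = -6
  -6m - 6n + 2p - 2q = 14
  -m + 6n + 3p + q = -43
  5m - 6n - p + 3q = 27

Row-reduce the augmented matrix:
R1 ← R1 / (-4).
R2 ← R2 + 6·R1.
R3 ← R3 + 1·R1.
R4 ← R4 − 5·R1.
R2 ← R2 / (-3/2).
R1 ← R1 − 3/4·R2.
R3 ← R3 − 27/4·R2.
R4 ← R4 + 39/4·R2.
R3 ← R3 / (-16).
R1 ← R1 + 3·R3.
R2 ← R2 − 8/3·R3.
R4 ← R4 − 30·R3.
R4 ← R4 / (55/4).
R1 ← R1 + 11/8·R4.
R2 ← R2 − 1·R4.
R3 ← R3 + 17/8·R4.
Reading off the reduced rows gives m = 0, n = -4, p = -6, q = -1.

m = 0, n = -4, p = -6, q = -1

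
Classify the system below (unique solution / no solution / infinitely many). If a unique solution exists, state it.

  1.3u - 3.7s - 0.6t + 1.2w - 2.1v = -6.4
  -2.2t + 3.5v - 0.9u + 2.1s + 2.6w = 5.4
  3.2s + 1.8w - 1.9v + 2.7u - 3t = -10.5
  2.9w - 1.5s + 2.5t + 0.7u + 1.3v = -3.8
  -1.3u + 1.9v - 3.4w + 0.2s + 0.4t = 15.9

u = 1, v = 4, w = -3, s = -1, t = -1

Row-reduce the augmented matrix:
R1 ← R1 / (13/10).
R2 ← R2 + 9/10·R1.
R3 ← R3 − 27/10·R1.
R4 ← R4 − 7/10·R1.
R5 ← R5 + 13/10·R1.
R2 ← R2 / (133/65).
R1 ← R1 + 21/13·R2.
R3 ← R3 − 32/13·R2.
R4 ← R4 − 158/65·R2.
R5 ← R5 + 1/5·R2.
R3 ← R3 / (-641/133).
R1 ← R1 − 69/19·R3.
R2 ← R2 − 223/133·R3.
R4 ← R4 + 2423/1330·R3.
R5 ← R5 + 248/133·R3.
R4 ← R4 / (-42097/12820).
R1 ← R1 − 6935/1282·R4.
R2 ← R2 − 4813/1282·R4.
R3 ← R3 + 3043/1282·R4.
R5 ← R5 + 10219/1282·R4.
R5 ← R5 / (-54006/3827).
R1 ← R1 − 1562837/210485·R5.
R2 ← R2 − 1133329/210485·R5.
R3 ← R3 + 882989/210485·R5.
R4 ← R4 + 346378/210485·R5.
Reading off the reduced rows gives u = 1, v = 4, w = -3, s = -1, t = -1.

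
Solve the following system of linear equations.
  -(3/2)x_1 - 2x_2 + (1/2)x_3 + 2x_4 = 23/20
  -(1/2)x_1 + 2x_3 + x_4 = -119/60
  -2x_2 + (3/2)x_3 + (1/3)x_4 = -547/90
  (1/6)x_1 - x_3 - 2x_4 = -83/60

Row-reduce the augmented matrix:
R1 ← R1 / (-3/2).
R2 ← R2 + 1/2·R1.
R4 ← R4 − 1/6·R1.
R2 ← R2 / (2/3).
R1 ← R1 − 4/3·R2.
R3 ← R3 + 2·R2.
R4 ← R4 + 2/9·R2.
R3 ← R3 / (7).
R1 ← R1 + 4·R3.
R2 ← R2 − 11/4·R3.
R4 ← R4 + 1/3·R3.
R4 ← R4 / (-101/63).
R1 ← R1 + 26/21·R4.
R2 ← R2 + 1/42·R4.
R3 ← R3 − 4/21·R4.
Reading off the reduced rows gives x_1 = -3/2, x_2 = 5/3, x_3 = -11/5, x_4 = 5/3.

x_1 = -3/2, x_2 = 5/3, x_3 = -11/5, x_4 = 5/3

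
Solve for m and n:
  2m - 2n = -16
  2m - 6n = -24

m = -6, n = 2

Row-reduce the augmented matrix:
R1 ← R1 / (2).
R2 ← R2 − 2·R1.
R2 ← R2 / (-4).
R1 ← R1 + 1·R2.
Reading off the reduced rows gives m = -6, n = 2.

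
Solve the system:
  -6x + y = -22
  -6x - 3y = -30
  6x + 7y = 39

Row-reduce:
R1 ← R1 / (-6).
R2 ← R2 + 6·R1.
R3 ← R3 − 6·R1.
R2 ← R2 / (-4).
R1 ← R1 + 1/6·R2.
R3 ← R3 − 8·R2.
Row 3 reduces to 0 = 1, a contradiction. The system is inconsistent.

no solution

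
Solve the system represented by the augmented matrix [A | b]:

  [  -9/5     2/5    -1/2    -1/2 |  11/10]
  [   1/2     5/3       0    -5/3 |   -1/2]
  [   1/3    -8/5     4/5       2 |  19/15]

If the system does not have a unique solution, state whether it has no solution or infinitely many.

infinitely many solutions

Row-reduce:
R1 ← R1 / (-9/5).
R2 ← R2 − 1/2·R1.
R3 ← R3 − 1/3·R1.
R2 ← R2 / (16/9).
R1 ← R1 + 2/9·R2.
R3 ← R3 + 206/135·R2.
R3 ← R3 / (847/1440).
R1 ← R1 − 25/96·R3.
R2 ← R2 + 5/64·R3.
Rank is 3 with 4 unknowns, leaving x_4 free.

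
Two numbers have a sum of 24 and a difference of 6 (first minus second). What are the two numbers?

first number: 15, second number: 9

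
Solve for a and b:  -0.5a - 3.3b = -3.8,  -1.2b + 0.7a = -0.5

a = 1, b = 1

Row-reduce the augmented matrix:
R1 ← R1 / (-1/2).
R2 ← R2 − 7/10·R1.
R2 ← R2 / (-291/50).
R1 ← R1 − 33/5·R2.
Reading off the reduced rows gives a = 1, b = 1.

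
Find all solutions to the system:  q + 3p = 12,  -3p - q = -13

no solution

Row-reduce:
R1 ← R1 / (3).
R2 ← R2 + 3·R1.
Row 2 reduces to 0 = -1, a contradiction. The system is inconsistent.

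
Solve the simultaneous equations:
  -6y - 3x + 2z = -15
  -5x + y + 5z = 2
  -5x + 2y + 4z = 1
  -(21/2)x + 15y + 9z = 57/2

no solution

Row-reduce:
R1 ← R1 / (-3).
R2 ← R2 + 5·R1.
R3 ← R3 + 5·R1.
R4 ← R4 + 21/2·R1.
R2 ← R2 / (11).
R1 ← R1 − 2·R2.
R3 ← R3 − 12·R2.
R4 ← R4 − 36·R2.
R3 ← R3 / (-38/33).
R1 ← R1 + 32/33·R3.
R2 ← R2 − 5/33·R3.
R4 ← R4 + 38/11·R3.
Row 4 reduces to 0 = 3, a contradiction. The system is inconsistent.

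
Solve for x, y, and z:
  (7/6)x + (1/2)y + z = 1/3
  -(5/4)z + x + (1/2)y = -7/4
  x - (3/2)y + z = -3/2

x = -1, y = 1, z = 1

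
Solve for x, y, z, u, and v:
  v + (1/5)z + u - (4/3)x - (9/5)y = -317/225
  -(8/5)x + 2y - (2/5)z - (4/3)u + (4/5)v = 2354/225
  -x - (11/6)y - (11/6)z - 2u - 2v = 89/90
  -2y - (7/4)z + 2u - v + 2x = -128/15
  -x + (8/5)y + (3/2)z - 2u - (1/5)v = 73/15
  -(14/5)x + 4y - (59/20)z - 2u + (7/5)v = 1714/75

x = -7/3, y = 7/3, z = -8/5, u = -2/3, v = 2/3

Row-reduce the augmented matrix:
R1 ← R1 / (-4/3).
R2 ← R2 + 8/5·R1.
R3 ← R3 + 1·R1.
R4 ← R4 − 2·R1.
R5 ← R5 + 1·R1.
R6 ← R6 + 14/5·R1.
R2 ← R2 / (104/25).
R1 ← R1 − 27/20·R2.
R3 ← R3 + 29/60·R2.
R4 ← R4 + 47/10·R2.
R5 ← R5 − 59/20·R2.
R6 ← R6 − 389/50·R2.
R3 ← R3 / (-107/52).
R1 ← R1 − 3/52·R3.
R2 ← R2 + 2/13·R3.
R4 ← R4 + 113/52·R3.
R5 ← R5 − 469/260·R3.
R6 ← R6 + 113/52·R3.
R4 ← R4 / (59365/15408).
R1 ← R1 + 17/1284·R4.
R2 ← R2 + 1469/3852·R4.
R3 ← R3 − 5699/3852·R4.
R5 ← R5 + 139531/38520·R4.
R6 ← R6 − 59365/15408·R4.
R5 ← R5 / (-567/1915).
R1 ← R1 + 8172/11873·R5.
R2 ← R2 − 4868/11873·R5.
R3 ← R3 − 2452/11873·R5.
R4 ← R4 − 9249/11873·R5.
R6 reduces to 0 = 0, so the extra equation is consistent.
Reading off the reduced rows gives x = -7/3, y = 7/3, z = -8/5, u = -2/3, v = 2/3.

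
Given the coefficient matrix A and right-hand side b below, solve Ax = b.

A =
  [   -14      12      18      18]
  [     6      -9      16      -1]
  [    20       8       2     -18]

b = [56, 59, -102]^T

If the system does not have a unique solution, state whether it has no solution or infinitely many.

infinitely many solutions

Row-reduce:
R1 ← R1 / (-14).
R2 ← R2 − 6·R1.
R3 ← R3 − 20·R1.
R2 ← R2 / (-27/7).
R1 ← R1 + 6/7·R2.
R3 ← R3 − 176/7·R2.
R3 ← R3 / (4922/27).
R1 ← R1 + 59/9·R3.
R2 ← R2 + 166/27·R3.
Rank is 3 with 4 unknowns, leaving x_4 free.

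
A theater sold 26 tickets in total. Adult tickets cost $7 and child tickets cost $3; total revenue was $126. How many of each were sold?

adult tickets: 12, child tickets: 14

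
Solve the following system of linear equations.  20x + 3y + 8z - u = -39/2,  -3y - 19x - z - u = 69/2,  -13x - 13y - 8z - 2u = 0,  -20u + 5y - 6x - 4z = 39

x = -2, y = 1, z = 2, u = -3/2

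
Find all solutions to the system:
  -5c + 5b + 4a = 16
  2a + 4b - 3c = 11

infinitely many solutions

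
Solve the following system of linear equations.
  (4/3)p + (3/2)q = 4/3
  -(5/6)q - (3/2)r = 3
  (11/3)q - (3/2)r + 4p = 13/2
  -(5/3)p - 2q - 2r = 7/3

no solution

Row-reduce:
R1 ← R1 / (4/3).
R3 ← R3 − 4·R1.
R4 ← R4 + 5/3·R1.
R2 ← R2 / (-5/6).
R1 ← R1 − 9/8·R2.
R3 ← R3 + 5/6·R2.
R4 ← R4 + 1/8·R2.
Swap R3 and R4.
R3 ← R3 / (-71/40).
R1 ← R1 + 81/40·R3.
R2 ← R2 − 9/5·R3.
Row 4 reduces to 0 = -1/2, a contradiction. The system is inconsistent.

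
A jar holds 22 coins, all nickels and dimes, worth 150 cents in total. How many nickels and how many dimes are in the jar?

nickels: 14, dimes: 8

Let n = nickels, d = dimes.
  n + d = 22
  5n + 10d = 150
From equation 1: n = 22 − d.
Substitute into equation 2 and solve: d = 8.
Then n = 14.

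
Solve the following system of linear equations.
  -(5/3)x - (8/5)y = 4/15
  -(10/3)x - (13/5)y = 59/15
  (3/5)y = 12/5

Row-reduce:
R1 ← R1 / (-5/3).
R2 ← R2 + 10/3·R1.
R2 ← R2 / (3/5).
R1 ← R1 − 24/25·R2.
R3 ← R3 − 3/5·R2.
Row 3 reduces to 0 = -1, a contradiction. The system is inconsistent.

no solution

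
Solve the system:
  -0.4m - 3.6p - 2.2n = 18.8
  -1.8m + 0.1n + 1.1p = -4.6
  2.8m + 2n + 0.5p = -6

Row-reduce the augmented matrix:
R1 ← R1 / (-2/5).
R2 ← R2 + 9/5·R1.
R3 ← R3 − 14/5·R1.
R2 ← R2 / (10).
R1 ← R1 − 11/2·R2.
R3 ← R3 + 67/5·R2.
R3 ← R3 / (-759/500).
R1 ← R1 + 103/200·R3.
R2 ← R2 − 173/100·R3.
Reading off the reduced rows gives m = 0, n = -2, p = -4.

m = 0, n = -2, p = -4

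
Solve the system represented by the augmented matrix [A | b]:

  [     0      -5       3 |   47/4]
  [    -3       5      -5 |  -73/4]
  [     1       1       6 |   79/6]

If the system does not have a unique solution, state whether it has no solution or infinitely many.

Row-reduce the augmented matrix:
Swap R1 and R2.
R1 ← R1 / (-3).
R3 ← R3 − 1·R1.
R2 ← R2 / (-5).
R1 ← R1 + 5/3·R2.
R3 ← R3 − 8/3·R2.
R3 ← R3 / (89/15).
R1 ← R1 − 2/3·R3.
R2 ← R2 + 3/5·R3.
Reading off the reduced rows gives x_1 = 2/3, x_2 = -1, x_3 = 9/4.

x_1 = 2/3, x_2 = -1, x_3 = 9/4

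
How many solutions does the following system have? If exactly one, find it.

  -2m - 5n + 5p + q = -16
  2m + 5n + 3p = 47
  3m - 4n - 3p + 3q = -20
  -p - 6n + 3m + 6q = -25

m = 5, n = 5, p = 4, q = -1

Row-reduce the augmented matrix:
R1 ← R1 / (-2).
R2 ← R2 − 2·R1.
R3 ← R3 − 3·R1.
R4 ← R4 − 3·R1.
Swap R2 and R3.
R2 ← R2 / (-23/2).
R1 ← R1 − 5/2·R2.
R4 ← R4 + 27/2·R2.
R3 ← R3 / (8).
R1 ← R1 + 35/23·R3.
R2 ← R2 + 9/23·R3.
R4 ← R4 − 28/23·R3.
R4 ← R4 / (95/46).
R1 ← R1 − 123/184·R4.
R2 ← R2 + 63/184·R4.
R3 ← R3 − 1/8·R4.
Reading off the reduced rows gives m = 5, n = 5, p = 4, q = -1.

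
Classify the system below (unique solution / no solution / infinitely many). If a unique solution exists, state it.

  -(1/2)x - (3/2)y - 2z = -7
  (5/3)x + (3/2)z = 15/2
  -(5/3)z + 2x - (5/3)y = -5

Row-reduce the augmented matrix:
R1 ← R1 / (-1/2).
R2 ← R2 − 5/3·R1.
R3 ← R3 − 2·R1.
R2 ← R2 / (-5).
R1 ← R1 − 3·R2.
R3 ← R3 + 23/3·R2.
R3 ← R3 / (-157/90).
R1 ← R1 − 9/10·R3.
R2 ← R2 − 31/30·R3.
Reading off the reduced rows gives x = 0, y = -2, z = 5.

x = 0, y = -2, z = 5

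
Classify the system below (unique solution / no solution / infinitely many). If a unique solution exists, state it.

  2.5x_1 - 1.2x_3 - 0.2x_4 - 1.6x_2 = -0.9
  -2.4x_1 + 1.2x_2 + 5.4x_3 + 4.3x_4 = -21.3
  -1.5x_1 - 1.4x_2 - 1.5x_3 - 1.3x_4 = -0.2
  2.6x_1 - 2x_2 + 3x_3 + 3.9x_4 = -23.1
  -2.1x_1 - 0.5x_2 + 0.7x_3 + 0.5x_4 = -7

x_1 = 1, x_2 = 4, x_3 = -2, x_4 = -3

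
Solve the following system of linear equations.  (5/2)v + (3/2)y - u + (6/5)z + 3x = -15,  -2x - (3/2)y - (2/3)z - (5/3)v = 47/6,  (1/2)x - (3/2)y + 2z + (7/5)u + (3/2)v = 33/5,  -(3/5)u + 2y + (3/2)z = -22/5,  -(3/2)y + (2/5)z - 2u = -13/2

Row-reduce:
R1 ← R1 / (3).
R2 ← R2 + 2·R1.
R3 ← R3 − 1/2·R1.
R2 ← R2 / (-1/2).
R1 ← R1 − 1/2·R2.
R3 ← R3 + 7/4·R2.
R4 ← R4 − 2·R2.
R5 ← R5 + 3/2·R2.
R3 ← R3 / (4/3).
R1 ← R1 − 8/15·R3.
R2 ← R2 + 4/15·R3.
R4 ← R4 − 61/30·R3.
R4 ← R4 / (-11057/1200).
R1 ← R1 + 64/25·R4.
R2 ← R2 − 317/150·R4.
R3 ← R3 − 117/40·R4.
Rank is 4 with 5 unknowns, leaving v free.

infinitely many solutions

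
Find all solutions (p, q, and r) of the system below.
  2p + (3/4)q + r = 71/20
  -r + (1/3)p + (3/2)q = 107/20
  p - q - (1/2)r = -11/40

p = 3/2, q = 12/5, r = -5/4

Row-reduce the augmented matrix:
R1 ← R1 / (2).
R2 ← R2 − 1/3·R1.
R3 ← R3 − 1·R1.
R2 ← R2 / (11/8).
R1 ← R1 − 3/8·R2.
R3 ← R3 + 11/8·R2.
R3 ← R3 / (-13/6).
R1 ← R1 − 9/11·R3.
R2 ← R2 + 28/33·R3.
Reading off the reduced rows gives p = 3/2, q = 12/5, r = -5/4.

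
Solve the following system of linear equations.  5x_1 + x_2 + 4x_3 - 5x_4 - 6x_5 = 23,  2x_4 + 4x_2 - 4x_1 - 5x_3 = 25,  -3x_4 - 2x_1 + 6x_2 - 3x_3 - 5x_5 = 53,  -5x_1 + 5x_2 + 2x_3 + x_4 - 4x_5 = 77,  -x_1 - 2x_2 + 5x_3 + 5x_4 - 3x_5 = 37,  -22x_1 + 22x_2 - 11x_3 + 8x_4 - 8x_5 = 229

Row-reduce the augmented matrix:
R1 ← R1 / (5).
R2 ← R2 + 4·R1.
R3 ← R3 + 2·R1.
R4 ← R4 + 5·R1.
R5 ← R5 + 1·R1.
R6 ← R6 + 22·R1.
R2 ← R2 / (24/5).
R1 ← R1 − 1/5·R2.
R3 ← R3 − 32/5·R2.
R4 ← R4 − 6·R2.
R5 ← R5 + 9/5·R2.
R6 ← R6 − 132/5·R2.
R1 ← R1 − 7/8·R3.
R2 ← R2 + 3/8·R3.
R4 ← R4 − 33/4·R3.
R5 ← R5 − 41/8·R3.
R6 ← R6 − 33/2·R3.
R4 ← R4 / (71/4).
R1 ← R1 − 9/8·R4.
R2 ← R2 + 31/24·R4.
R3 ← R3 + 7/3·R4.
R5 ← R5 − 365/24·R4.
R6 ← R6 − 71/2·R4.
R5 ← R5 / (-962/213).
R1 ← R1 + 28/71·R5.
R2 ← R2 + 227/213·R5.
R3 ← R3 + 94/213·R5.
R4 ← R4 − 17/71·R5.
R6 reduces to 0 = 0, so the extra equation is consistent.
Reading off the reduced rows gives x_1 = -4, x_2 = 5, x_3 = 3, x_4 = 2, x_5 = -6.

x_1 = -4, x_2 = 5, x_3 = 3, x_4 = 2, x_5 = -6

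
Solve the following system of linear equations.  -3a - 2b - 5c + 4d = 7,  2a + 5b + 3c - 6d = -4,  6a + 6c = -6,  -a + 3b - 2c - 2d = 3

Row-reduce:
R1 ← R1 / (-3).
R2 ← R2 − 2·R1.
R3 ← R3 − 6·R1.
R4 ← R4 + 1·R1.
R2 ← R2 / (11/3).
R1 ← R1 − 2/3·R2.
R3 ← R3 + 4·R2.
R4 ← R4 − 11/3·R2.
R3 ← R3 / (-48/11).
R1 ← R1 − 19/11·R3.
R2 ← R2 + 1/11·R3.
Rank is 3 with 4 unknowns, leaving d free.

infinitely many solutions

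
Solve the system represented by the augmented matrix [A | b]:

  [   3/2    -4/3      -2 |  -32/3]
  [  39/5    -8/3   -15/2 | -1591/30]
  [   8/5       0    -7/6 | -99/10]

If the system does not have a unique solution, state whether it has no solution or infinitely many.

Row-reduce:
R1 ← R1 / (3/2).
R2 ← R2 − 39/5·R1.
R3 ← R3 − 8/5·R1.
R2 ← R2 / (64/15).
R1 ← R1 + 8/9·R2.
R3 ← R3 − 64/45·R2.
Row 3 reduces to 0 = 2/3, a contradiction. The system is inconsistent.

no solution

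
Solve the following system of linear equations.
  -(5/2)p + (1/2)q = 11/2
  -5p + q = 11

infinitely many solutions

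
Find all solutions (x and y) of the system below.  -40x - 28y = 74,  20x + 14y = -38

no solution

Row-reduce:
R1 ← R1 / (-40).
R2 ← R2 − 20·R1.
Row 2 reduces to 0 = -1, a contradiction. The system is inconsistent.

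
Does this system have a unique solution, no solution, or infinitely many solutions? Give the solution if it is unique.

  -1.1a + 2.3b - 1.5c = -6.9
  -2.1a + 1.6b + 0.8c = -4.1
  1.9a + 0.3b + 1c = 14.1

a = 5, b = 2, c = 4

Row-reduce the augmented matrix:
R1 ← R1 / (-11/10).
R2 ← R2 + 21/10·R1.
R3 ← R3 − 19/10·R1.
R2 ← R2 / (-307/110).
R1 ← R1 + 23/11·R2.
R3 ← R3 − 47/11·R2.
R3 ← R3 / (2467/614).
R1 ← R1 + 424/307·R3.
R2 ← R2 + 403/307·R3.
Reading off the reduced rows gives a = 5, b = 2, c = 4.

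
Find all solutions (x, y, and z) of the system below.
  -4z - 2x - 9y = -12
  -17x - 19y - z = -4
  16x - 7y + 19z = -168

Row-reduce the augmented matrix:
R1 ← R1 / (-2).
R2 ← R2 + 17·R1.
R3 ← R3 − 16·R1.
R2 ← R2 / (115/2).
R1 ← R1 − 9/2·R2.
R3 ← R3 + 79·R2.
R3 ← R3 / (3719/115).
R1 ← R1 + 67/115·R3.
R2 ← R2 − 66/115·R3.
Reading off the reduced rows gives x = -4, y = 4, z = -4.

x = -4, y = 4, z = -4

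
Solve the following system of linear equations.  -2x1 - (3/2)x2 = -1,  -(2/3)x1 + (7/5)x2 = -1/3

x1 = 1/2, x2 = 0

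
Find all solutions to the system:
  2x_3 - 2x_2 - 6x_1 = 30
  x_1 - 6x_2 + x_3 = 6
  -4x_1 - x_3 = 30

Row-reduce the augmented matrix:
R1 ← R1 / (-6).
R2 ← R2 − 1·R1.
R3 ← R3 + 4·R1.
R2 ← R2 / (-19/3).
R1 ← R1 − 1/3·R2.
R3 ← R3 − 4/3·R2.
R3 ← R3 / (-39/19).
R1 ← R1 + 5/19·R3.
R2 ← R2 + 4/19·R3.
Reading off the reduced rows gives x_1 = -6, x_2 = -3, x_3 = -6.

x_1 = -6, x_2 = -3, x_3 = -6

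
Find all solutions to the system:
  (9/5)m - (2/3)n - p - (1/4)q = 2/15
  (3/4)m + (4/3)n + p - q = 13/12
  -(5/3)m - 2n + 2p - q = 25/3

infinitely many solutions

Row-reduce:
R1 ← R1 / (9/5).
R2 ← R2 − 3/4·R1.
R3 ← R3 + 5/3·R1.
R2 ← R2 / (29/18).
R1 ← R1 + 10/27·R2.
R3 ← R3 + 212/81·R2.
R3 ← R3 / (881/261).
R1 ← R1 + 20/87·R3.
R2 ← R2 − 51/58·R3.
Rank is 3 with 4 unknowns, leaving q free.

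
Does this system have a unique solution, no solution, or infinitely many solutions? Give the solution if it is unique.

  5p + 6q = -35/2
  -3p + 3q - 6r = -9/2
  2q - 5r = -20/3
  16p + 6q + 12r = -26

p = -3/2, q = -5/3, r = 2/3

Row-reduce the augmented matrix:
R1 ← R1 / (5).
R2 ← R2 + 3·R1.
R4 ← R4 − 16·R1.
R2 ← R2 / (33/5).
R1 ← R1 − 6/5·R2.
R3 ← R3 − 2·R2.
R4 ← R4 + 66/5·R2.
R3 ← R3 / (-35/11).
R1 ← R1 − 12/11·R3.
R2 ← R2 + 10/11·R3.
R4 reduces to 0 = 0, so the extra equation is consistent.
Reading off the reduced rows gives p = -3/2, q = -5/3, r = 2/3.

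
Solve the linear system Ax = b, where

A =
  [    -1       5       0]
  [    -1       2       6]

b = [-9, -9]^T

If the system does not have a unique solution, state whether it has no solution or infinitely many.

Row-reduce:
R1 ← R1 / (-1).
R2 ← R2 + 1·R1.
R2 ← R2 / (-3).
R1 ← R1 + 5·R2.
Rank is 2 with 3 unknowns, leaving x_3 free.

infinitely many solutions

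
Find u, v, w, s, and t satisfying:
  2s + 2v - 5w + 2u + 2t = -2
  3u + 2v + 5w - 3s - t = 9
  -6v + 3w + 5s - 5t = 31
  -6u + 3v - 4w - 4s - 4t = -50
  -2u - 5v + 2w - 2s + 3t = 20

Row-reduce the augmented matrix:
R1 ← R1 / (2).
R2 ← R2 − 3·R1.
R4 ← R4 + 6·R1.
R5 ← R5 + 2·R1.
R2 ← R2 / (-1).
R1 ← R1 − 1·R2.
R3 ← R3 + 6·R2.
R4 ← R4 − 9·R2.
R5 ← R5 + 3·R2.
R3 ← R3 / (-72).
R1 ← R1 − 10·R3.
R2 ← R2 + 25/2·R3.
R4 ← R4 − 187/2·R3.
R5 ← R5 + 81/2·R3.
R4 ← R4 / (179/144).
R1 ← R1 − 25/36·R4.
R2 ← R2 + 161/144·R4.
R3 ← R3 + 41/72·R4.
R5 ← R5 + 81/16·R4.
R5 ← R5 / (-5669/179).
R1 ← R1 − 868/179·R5.
R2 ← R2 + 1376/179·R5.
R3 ← R3 + 812/179·R5.
R4 ← R4 + 1343/179·R5.
Reading off the reduced rows gives u = 6, v = -6, w = 0, s = -1, t = 0.

u = 6, v = -6, w = 0, s = -1, t = 0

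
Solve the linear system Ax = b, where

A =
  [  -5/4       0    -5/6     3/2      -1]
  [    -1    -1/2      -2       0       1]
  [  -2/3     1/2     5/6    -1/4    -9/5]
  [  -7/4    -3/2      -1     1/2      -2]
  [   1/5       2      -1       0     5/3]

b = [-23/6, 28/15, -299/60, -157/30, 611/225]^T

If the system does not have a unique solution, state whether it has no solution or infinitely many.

x_1 = 4/5, x_2 = -2/3, x_3 = 0, x_4 = -1/3, x_5 = 7/3

Row-reduce the augmented matrix:
R1 ← R1 / (-5/4).
R2 ← R2 + 1·R1.
R3 ← R3 + 2/3·R1.
R4 ← R4 + 7/4·R1.
R5 ← R5 − 1/5·R1.
R2 ← R2 / (-1/2).
R3 ← R3 − 1/2·R2.
R4 ← R4 + 3/2·R2.
R5 ← R5 − 2·R2.
R3 ← R3 / (-1/18).
R1 ← R1 − 2/3·R3.
R2 ← R2 − 8/3·R3.
R4 ← R4 − 25/6·R3.
R5 ← R5 + 97/15·R3.
R4 ← R4 / (-667/4).
R1 ← R1 + 141/5·R4.
R2 ← R2 + 528/5·R4.
R3 ← R3 − 81/2·R4.
R5 ← R5 − 12867/50·R4.
R5 ← R5 / (-45133/50025).
R1 ← R1 − 4836/3335·R5.
R2 ← R2 − 1562/3335·R5.
R3 ← R3 + 4476/3335·R5.
R4 ← R4 + 136/667·R5.
Reading off the reduced rows gives x_1 = 4/5, x_2 = -2/3, x_3 = 0, x_4 = -1/3, x_5 = 7/3.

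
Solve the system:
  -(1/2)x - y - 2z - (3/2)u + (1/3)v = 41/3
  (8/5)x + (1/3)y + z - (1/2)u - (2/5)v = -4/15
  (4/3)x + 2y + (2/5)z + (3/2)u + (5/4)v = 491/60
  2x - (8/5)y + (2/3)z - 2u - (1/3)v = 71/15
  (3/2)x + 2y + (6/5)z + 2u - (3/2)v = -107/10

Row-reduce the augmented matrix:
R1 ← R1 / (-1/2).
R2 ← R2 − 8/5·R1.
R3 ← R3 − 4/3·R1.
R4 ← R4 − 2·R1.
R5 ← R5 − 3/2·R1.
R2 ← R2 / (-43/15).
R1 ← R1 − 2·R2.
R3 ← R3 + 2/3·R2.
R4 ← R4 + 28/5·R2.
R5 ← R5 + 1·R2.
R3 ← R3 / (-2372/645).
R1 ← R1 − 10/43·R3.
R2 ← R2 − 81/43·R3.
R4 ← R4 − 2074/645·R3.
R5 ← R5 + 627/215·R3.
R4 ← R4 / (14769/11860).
R1 ← R1 + 1845/2372·R4.
R2 ← R2 − 5691/4744·R4.
R3 ← R3 − 1635/4744·R4.
R5 ← R5 − 1679/4744·R4.
R5 ← R5 / (-721183/265842).
R1 ← R1 − 12089/14769·R5.
R2 ← R2 + 105655/177228·R5.
R3 ← R3 + 41465/44307·R5.
R4 ← R4 − 305765/265842·R5.
Reading off the reduced rows gives x = 4, y = 1, z = -6, u = -2, v = 5.

x = 4, y = 1, z = -6, u = -2, v = 5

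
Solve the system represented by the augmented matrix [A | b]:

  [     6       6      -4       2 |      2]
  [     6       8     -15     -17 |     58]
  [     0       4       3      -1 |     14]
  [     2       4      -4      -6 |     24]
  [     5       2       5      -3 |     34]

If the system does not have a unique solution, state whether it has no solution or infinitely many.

Row-reduce the augmented matrix:
R1 ← R1 / (6).
R2 ← R2 − 6·R1.
R4 ← R4 − 2·R1.
R5 ← R5 − 5·R1.
R2 ← R2 / (2).
R1 ← R1 − 1·R2.
R3 ← R3 − 4·R2.
R4 ← R4 − 2·R2.
R5 ← R5 + 3·R2.
R3 ← R3 / (25).
R1 ← R1 − 29/6·R3.
R2 ← R2 + 11/2·R3.
R4 ← R4 − 25/3·R3.
R5 ← R5 + 49/6·R3.
Swap R4 and R5.
R4 ← R4 / (-527/25).
R1 ← R1 − 67/25·R4.
R2 ← R2 + 34/25·R4.
R3 ← R3 − 37/25·R4.
R5 reduces to 0 = 0, so the extra equation is consistent.
Reading off the reduced rows gives x_1 = 2, x_2 = 1, x_3 = 2, x_4 = -4.

x_1 = 2, x_2 = 1, x_3 = 2, x_4 = -4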